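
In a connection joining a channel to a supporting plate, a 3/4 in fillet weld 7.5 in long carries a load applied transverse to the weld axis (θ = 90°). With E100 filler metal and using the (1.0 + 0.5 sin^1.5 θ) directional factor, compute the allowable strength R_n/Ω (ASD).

R_n/Ω ≈ 179 kip

E100XX → F_EXX = 100 ksi.
t_e = 0.707 × 0.75 = 0.5302 in; A_we = 0.5302 × 7.5 = 3.977 in².
Directional factor: 1.0 + 0.5 sin^1.5(90°) = 1.5.
F_nw = 0.6 × 100 × 1.5 = 90 ksi.
R_n/Ω = (90 × 3.977) / 2.0 = 179 kip.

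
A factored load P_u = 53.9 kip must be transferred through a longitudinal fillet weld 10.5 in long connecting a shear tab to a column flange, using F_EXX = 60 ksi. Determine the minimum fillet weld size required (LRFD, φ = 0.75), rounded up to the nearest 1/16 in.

Total weld length L = 10.5 in.
Required throat t_e = P_u / (φ × 0.6 F_EXX × L) = 53.9 / (0.75 × 0.6 × 60 × 10.5) = 0.1901 in.
Required leg w = t_e / 0.707 = 0.2689 in → use 5/16 in.

w = 5/16 in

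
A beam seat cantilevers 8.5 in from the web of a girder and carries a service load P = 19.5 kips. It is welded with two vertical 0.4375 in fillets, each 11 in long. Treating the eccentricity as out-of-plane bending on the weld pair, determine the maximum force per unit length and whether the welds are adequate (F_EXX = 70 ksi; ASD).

L_w = 2 × 11 = 22 in; section modulus (unit throat) S = 2 × L²/6 = 40.33 in².
Direct shear f_v = P/L_w = 19.5/22 = 0.8864 kip/in.
Moment M = P × e = 19.5 × 8.5 = 165.75 kip·in; bending f_b = M/S = 4.11 kip/in.
f_max = √(f_v² + f_b²) = √(0.8864² + 4.11²) = 4.204 kip/in.
r_n/Ω = (1/2.0) × 0.6 × 70 × (0.707 × 0.4375) = 6.496 kip/in → adequate.

f_max ≈ 4.2 kip/in; adequate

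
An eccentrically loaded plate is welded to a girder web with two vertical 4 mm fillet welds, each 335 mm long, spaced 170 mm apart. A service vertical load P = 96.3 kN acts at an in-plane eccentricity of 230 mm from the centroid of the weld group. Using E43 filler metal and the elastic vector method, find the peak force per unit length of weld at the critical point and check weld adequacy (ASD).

f_max ≈ 458 N/mm; NOT adequate

E43XX → F_EXX = 430 MPa.
Total weld length L_w = 670 mm. Treat welds as unit-width lines.
Polar moment about centroid: J = 2[d³/12 + d(b/2)²] = 2[335³/12 + 335×85²] = 11110000 mm³.
Direct shear f_v = P/L_w = 96.3×10³ / 670 = 143.7 N/mm (vertical).
Torsion M = P·e = 96.3×10³ × 230 = 22149000 N·mm.
Critical point at (x, y) = (85, 167.5) from centroid. f_tx = M·y/J = 334 N/mm; f_ty = M·x/J = 169.5 N/mm.
Resultant f_max = √[f_tx² + (f_v + f_ty)²] = √[334² + (143.7 + 169.5)²] = 457.9 N/mm.
Capacity per unit length: r_n/Ω = (1/2.0) × 0.6 × 430 × (0.707 × 4) = 364.8 N/mm.
457.9 > 364.8 → NOT adequate.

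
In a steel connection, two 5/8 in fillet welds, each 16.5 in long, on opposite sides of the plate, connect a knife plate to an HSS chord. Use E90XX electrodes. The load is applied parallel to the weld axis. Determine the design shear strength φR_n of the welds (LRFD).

E90XX → F_EXX = 90 ksi.
Effective throat t_e = 0.707 × 0.625 = 0.4419 in.
Total length L = 33 in; A_we = 0.4419 × 33 = 14.58 in².
F_nw = 0.6 F_EXX = 0.6 × 90 = 54 ksi.
φR_n = 0.75 × 54 × 14.58 = 590.6 kip.

φR_n ≈ 591 kip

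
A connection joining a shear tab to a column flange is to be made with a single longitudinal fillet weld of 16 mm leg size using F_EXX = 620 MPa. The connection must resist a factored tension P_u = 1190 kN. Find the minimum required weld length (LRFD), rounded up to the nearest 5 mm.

Throat t_e = 0.707 × 16 = 11.31 mm.
φr_n = 0.75 × 0.6 × 620 × 11.31 × 10⁻³ = 3.156 kN/mm.
L_req = P_u / φr_n = 1190 / 3.156 = 377.1 mm total.
Round up → use L = 380 mm.

L = 380 mm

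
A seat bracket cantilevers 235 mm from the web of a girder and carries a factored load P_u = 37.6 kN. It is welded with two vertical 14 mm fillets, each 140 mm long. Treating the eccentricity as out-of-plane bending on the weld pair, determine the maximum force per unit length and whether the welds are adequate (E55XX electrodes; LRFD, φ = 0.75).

E55XX → F_EXX = 550 MPa.
L_w = 2 × 140 = 280 mm; section modulus (unit throat) S = 2 × L²/6 = 6533 mm².
Direct shear f_v = P/L_w = 37.6×10³/280 = 134.3 N/mm.
Moment M = P × e = 37.6×10³ × 235 = 8836000 N·mm; bending f_b = M/S = 1352 N/mm.
f_max = √(f_v² + f_b²) = √(134.3² + 1352²) = 1359 N/mm.
φr_n = 0.75 × 0.6 × 550 × (0.707 × 14) = 2450 N/mm → adequate.

f_max ≈ 1360 N/mm; adequate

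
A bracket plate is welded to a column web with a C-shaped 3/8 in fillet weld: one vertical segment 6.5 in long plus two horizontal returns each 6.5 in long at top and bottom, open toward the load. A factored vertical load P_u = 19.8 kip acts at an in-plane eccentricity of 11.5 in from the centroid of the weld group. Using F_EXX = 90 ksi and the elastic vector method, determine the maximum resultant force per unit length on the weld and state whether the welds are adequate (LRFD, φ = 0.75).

Total weld length L_w = 19.5 in. Treat welds as unit-width lines.
Centroid: x̄ = 2×6.5×3.25 / 19.5 = 2.167 in from the vertical weld.
Polar moment about centroid: J = I_x + I_y = [6.5³/12 + 2×6.5×3.25²] + [6.5×2.167² + 2(6.5³/12 + 6.5×1.083²)] = 251.7 in³.
Direct shear f_v = P/L_w = 19.8 / 19.5 = 1.015 kip/in (vertical).
Torsion M = P·e = 19.8 × 11.5 = 227.7 kip·in.
Critical point at (x, y) = (4.333, 3.25) from centroid. f_tx = M·y/J = 2.94 kip/in; f_ty = M·x/J = 3.92 kip/in.
Resultant f_max = √[f_tx² + (f_v + f_ty)²] = √[2.94² + (1.015 + 3.92)²] = 5.744 kip/in.
Capacity per unit length: φr_n = 0.75 × 0.6 × 90 × (0.707 × 0.375) = 10.74 kip/in.
5.744 ≤ 10.74 → adequate.

f_max ≈ 5.74 kip/in; adequate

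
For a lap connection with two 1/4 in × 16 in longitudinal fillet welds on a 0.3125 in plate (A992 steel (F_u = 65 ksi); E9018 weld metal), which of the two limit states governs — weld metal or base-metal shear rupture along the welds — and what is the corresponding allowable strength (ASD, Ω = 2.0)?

R_n/Ω ≈ 153 kip (weld metal governs)

E90XX → F_EXX = 90 ksi.
t_e = 0.707 × 0.25 = 0.1767 in; L = 32 in.
Weld metal: R_n/Ω = (1/2.0) × 0.6 × 90 × 0.1767 × 32 = 152.7 kip.
Base metal (shear rupture): R_n/Ω = (1/2.0) × 0.6 × 65 × 0.3125 × 32 = 195 kip.
Governing: weld metal.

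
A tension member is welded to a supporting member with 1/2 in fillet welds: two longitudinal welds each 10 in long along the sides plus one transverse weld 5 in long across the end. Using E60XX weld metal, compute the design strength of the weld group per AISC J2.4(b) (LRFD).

E60XX → F_EXX = 60 ksi.
t_e = 0.707 × 0.5 = 0.3535 in.
R_nwl = 0.6 × 60 × 0.3535 × 20 = 254.5 kips (longitudinal, 2 welds).
R_nwt = 0.6 × 60 × 0.3535 × 5 = 63.63 kips (transverse, base value).
(i) R_nwl + R_nwt = 318.1 kips; (ii) 0.85 R_nwl + 1.5 R_nwt = 311.8 kips.
R_n = max = 318.1 kips [governs: (i)]; φR_n = 238.6 kips.

φR_n ≈ 239 kips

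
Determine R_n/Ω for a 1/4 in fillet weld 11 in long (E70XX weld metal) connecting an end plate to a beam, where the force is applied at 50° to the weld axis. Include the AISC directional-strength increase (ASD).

E70XX → F_EXX = 70 ksi.
t_e = 0.707 × 0.25 = 0.1767 in; A_we = 0.1767 × 11 = 1.944 in².
Directional factor: 1.0 + 0.5 sin^1.5(50°) = 1.335.
F_nw = 0.6 × 70 × 1.335 = 56.08 ksi.
R_n/Ω = (56.08 × 1.944) / 2.0 = 54.52 kips.

R_n/Ω ≈ 54.5 kips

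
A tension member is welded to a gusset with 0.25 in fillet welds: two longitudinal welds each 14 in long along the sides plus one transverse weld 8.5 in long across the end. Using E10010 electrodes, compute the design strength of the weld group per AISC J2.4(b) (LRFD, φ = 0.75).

φR_n ≈ 291 kip

E100XX → F_EXX = 100 ksi.
t_e = 0.707 × 0.25 = 0.1767 in.
R_nwl = 0.6 × 100 × 0.1767 × 28 = 296.9 kip (longitudinal, 2 welds).
R_nwt = 0.6 × 100 × 0.1767 × 8.5 = 90.14 kip (transverse, base value).
(i) R_nwl + R_nwt = 387.1 kip; (ii) 0.85 R_nwl + 1.5 R_nwt = 387.6 kip.
R_n = max = 387.6 kip [governs: (ii)]; φR_n = 290.7 kip.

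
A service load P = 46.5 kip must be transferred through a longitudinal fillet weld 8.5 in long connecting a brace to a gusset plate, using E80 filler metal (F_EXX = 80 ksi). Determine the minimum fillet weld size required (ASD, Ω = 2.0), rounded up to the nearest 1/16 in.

w = 3/8 in

Total weld length L = 8.5 in.
Required throat t_e = P × Ω / (0.6 F_EXX × L) = 46.5 × 2.0 / (0.6 × 80 × 8.5) = 0.2279 in.
Required leg w = t_e / 0.707 = 0.3224 in → use 3/8 in.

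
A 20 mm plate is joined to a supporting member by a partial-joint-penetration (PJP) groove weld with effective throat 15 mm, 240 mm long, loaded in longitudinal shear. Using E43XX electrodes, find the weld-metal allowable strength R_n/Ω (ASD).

E43XX → F_EXX = 430 MPa.
Effective throat (given) t_e = 15 mm.
A_we = 15 × 240 = 3600 mm².
F_nw = 0.6 F_EXX = 258 MPa.
R_n/Ω = (258 × 3600) / 2.0 × 10⁻³ = 464.4 kN.

R_n/Ω ≈ 464 kN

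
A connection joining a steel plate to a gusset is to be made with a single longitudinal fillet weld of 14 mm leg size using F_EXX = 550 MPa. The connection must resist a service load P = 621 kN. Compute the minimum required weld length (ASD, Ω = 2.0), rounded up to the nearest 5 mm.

Throat t_e = 0.707 × 14 = 9.898 mm.
r_n/Ω = (0.6 × 550 × 9.898) / 2.0 = 1633 N/mm = 1.633 kN/mm.
L_req = P / (r_n/Ω) = 621 / 1.633 = 380.2 mm total.
Round up → use L = 385 mm.

L = 385 mm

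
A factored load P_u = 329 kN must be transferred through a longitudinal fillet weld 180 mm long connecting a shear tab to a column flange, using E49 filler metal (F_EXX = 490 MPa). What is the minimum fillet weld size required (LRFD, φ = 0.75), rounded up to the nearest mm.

w = 12 mm

Total weld length L = 180 mm.
Required throat t_e = P_u / (φ × 0.6 F_EXX × L) = 329 / (0.75 × 0.6 × 490 × 180 × 10⁻³) = 8.289 mm.
Required leg w = t_e / 0.707 = 11.72 mm → use 12 mm.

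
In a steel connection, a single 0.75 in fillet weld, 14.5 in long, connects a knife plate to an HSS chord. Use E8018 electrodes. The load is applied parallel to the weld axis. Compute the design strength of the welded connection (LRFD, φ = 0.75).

φR_n ≈ 277 kip

E80XX → F_EXX = 80 ksi.
Effective throat t_e = 0.707 × 0.75 = 0.5302 in.
Total length L = 14.5 in; A_we = 0.5302 × 14.5 = 7.689 in².
F_nw = 0.6 F_EXX = 0.6 × 80 = 48 ksi.
φR_n = 0.75 × 48 × 7.689 = 276.8 kip.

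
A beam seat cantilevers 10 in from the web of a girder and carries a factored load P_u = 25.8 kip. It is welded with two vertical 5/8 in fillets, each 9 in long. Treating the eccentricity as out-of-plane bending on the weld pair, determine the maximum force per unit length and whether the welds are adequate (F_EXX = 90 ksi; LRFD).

L_w = 2 × 9 = 18 in; section modulus (unit throat) S = 2 × L²/6 = 27 in².
Direct shear f_v = P/L_w = 25.8/18 = 1.433 kip/in.
Moment M = P × e = 25.8 × 10 = 258 kip·in; bending f_b = M/S = 9.556 kip/in.
f_max = √(f_v² + f_b²) = √(1.433² + 9.556²) = 9.662 kip/in.
φr_n = 0.75 × 0.6 × 90 × (0.707 × 0.625) = 17.9 kip/in → adequate.

f_max ≈ 9.66 kip/in; adequate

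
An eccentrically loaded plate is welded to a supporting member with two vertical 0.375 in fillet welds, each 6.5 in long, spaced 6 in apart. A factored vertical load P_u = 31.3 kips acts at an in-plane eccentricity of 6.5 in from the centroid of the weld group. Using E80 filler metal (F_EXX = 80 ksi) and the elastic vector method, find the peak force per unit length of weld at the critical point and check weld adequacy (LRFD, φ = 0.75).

f_max ≈ 7.38 kip/in; adequate

Total weld length L_w = 13 in. Treat welds as unit-width lines.
Polar moment about centroid: J = 2[d³/12 + d(b/2)²] = 2[6.5³/12 + 6.5×3²] = 162.8 in³.
Direct shear f_v = P/L_w = 31.3 / 13 = 2.408 kip/in (vertical).
Torsion M = P·e = 31.3 × 6.5 = 203.45 kip·in.
Critical point at (x, y) = (3, 3.25) from centroid. f_tx = M·y/J = 4.062 kip/in; f_ty = M·x/J = 3.75 kip/in.
Resultant f_max = √[f_tx² + (f_v + f_ty)²] = √[4.062² + (2.408 + 3.75)²] = 7.377 kip/in.
Capacity per unit length: φr_n = 0.75 × 0.6 × 80 × (0.707 × 0.375) = 9.544 kip/in.
7.377 ≤ 9.544 → adequate.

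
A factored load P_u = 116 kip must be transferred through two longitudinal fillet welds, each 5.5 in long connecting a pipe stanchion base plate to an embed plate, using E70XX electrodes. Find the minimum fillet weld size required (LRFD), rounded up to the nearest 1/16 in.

E70XX → F_EXX = 70 ksi.
Total weld length L = 11 in.
Required throat t_e = P_u / (φ × 0.6 F_EXX × L) = 116 / (0.75 × 0.6 × 70 × 11) = 0.3348 in.
Required leg w = t_e / 0.707 = 0.4735 in → use 1/2 in.

w = 1/2 in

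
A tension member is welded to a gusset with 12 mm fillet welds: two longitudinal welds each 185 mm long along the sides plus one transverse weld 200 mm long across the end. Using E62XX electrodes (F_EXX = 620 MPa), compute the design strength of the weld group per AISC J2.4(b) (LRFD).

t_e = 0.707 × 12 = 8.484 mm.
R_nwl = 0.6 × 620 × 8.484 × 370 × 10⁻³ = 1168 kN (longitudinal, 2 welds).
R_nwt = 0.6 × 620 × 8.484 × 200 × 10⁻³ = 631.2 kN (transverse, base value).
(i) R_nwl + R_nwt = 1799 kN; (ii) 0.85 R_nwl + 1.5 R_nwt = 1939 kN.
R_n = max = 1939 kN [governs: (ii)]; φR_n = 1455 kN.

φR_n ≈ 1450 kN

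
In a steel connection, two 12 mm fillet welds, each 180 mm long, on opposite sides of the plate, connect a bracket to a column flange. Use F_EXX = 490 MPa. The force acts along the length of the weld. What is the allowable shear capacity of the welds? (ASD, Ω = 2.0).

R_n/Ω ≈ 449 kN

Effective throat t_e = 0.707 × 12 = 8.484 mm.
Total length L = 360 mm; A_we = 8.484 × 360 = 3054 mm².
F_nw = 0.6 F_EXX = 0.6 × 490 = 294 MPa.
R_n = 294 × 3054 × 10⁻³ = 897.9 kN; R_n/Ω = 897.9/2.0 = 449 kN.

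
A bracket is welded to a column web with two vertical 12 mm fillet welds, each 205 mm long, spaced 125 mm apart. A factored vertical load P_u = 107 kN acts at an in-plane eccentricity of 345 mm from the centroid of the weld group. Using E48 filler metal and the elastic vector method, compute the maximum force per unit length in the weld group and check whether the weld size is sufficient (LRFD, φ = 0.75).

E48XX → F_EXX = 480 MPa.
Total weld length L_w = 410 mm. Treat welds as unit-width lines.
Polar moment about centroid: J = 2[d³/12 + d(b/2)²] = 2[205³/12 + 205×62.5²] = 3037000 mm³.
Direct shear f_v = P/L_w = 107×10³ / 410 = 261 N/mm (vertical).
Torsion M = P·e = 107×10³ × 345 = 36915000 N·mm.
Critical point at (x, y) = (62.5, 102.5) from centroid. f_tx = M·y/J = 1246 N/mm; f_ty = M·x/J = 759.6 N/mm.
Resultant f_max = √[f_tx² + (f_v + f_ty)²] = √[1246² + (261 + 759.6)²] = 1610 N/mm.
Capacity per unit length: φr_n = 0.75 × 0.6 × 480 × (0.707 × 12) = 1833 N/mm.
1610 ≤ 1833 → adequate.

f_max ≈ 1610 N/mm; adequate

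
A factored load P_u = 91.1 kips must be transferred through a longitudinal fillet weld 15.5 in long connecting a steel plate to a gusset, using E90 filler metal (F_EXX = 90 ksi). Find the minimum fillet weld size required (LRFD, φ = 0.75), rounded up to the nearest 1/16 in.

Total weld length L = 15.5 in.
Required throat t_e = P_u / (φ × 0.6 F_EXX × L) = 91.1 / (0.75 × 0.6 × 90 × 15.5) = 0.1451 in.
Required leg w = t_e / 0.707 = 0.2053 in → use 1/4 in.

w = 1/4 in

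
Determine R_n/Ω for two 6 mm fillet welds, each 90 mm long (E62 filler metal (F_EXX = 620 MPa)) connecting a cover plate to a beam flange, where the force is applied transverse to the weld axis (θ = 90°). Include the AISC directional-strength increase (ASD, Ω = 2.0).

t_e = 0.707 × 6 = 4.242 mm; A_we = 4.242 × 180 = 763.6 mm².
Directional factor: 1.0 + 0.5 sin^1.5(90°) = 1.5.
F_nw = 0.6 × 620 × 1.5 = 558 MPa.
R_n/Ω = (558 × 763.6) / 2.0 × 10⁻³ = 213 kN.

R_n/Ω ≈ 213 kN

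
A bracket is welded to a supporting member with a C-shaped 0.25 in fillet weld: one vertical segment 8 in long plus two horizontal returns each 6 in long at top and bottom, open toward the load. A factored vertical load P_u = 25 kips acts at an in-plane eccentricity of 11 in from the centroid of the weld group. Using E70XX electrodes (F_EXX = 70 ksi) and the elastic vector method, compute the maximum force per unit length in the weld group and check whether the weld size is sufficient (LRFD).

f_max ≈ 6.05 kip/in; NOT adequate

Total weld length L_w = 20 in. Treat welds as unit-width lines.
Centroid: x̄ = 2×6×3 / 20 = 1.8 in from the vertical weld.
Polar moment about centroid: J = I_x + I_y = [8³/12 + 2×6×4²] + [8×1.8² + 2(6³/12 + 6×1.2²)] = 313.9 in³.
Direct shear f_v = P/L_w = 25 / 20 = 1.25 kip/in (vertical).
Torsion M = P·e = 25 × 11 = 275 kip·in.
Critical point at (x, y) = (4.2, 4) from centroid. f_tx = M·y/J = 3.505 kip/in; f_ty = M·x/J = 3.68 kip/in.
Resultant f_max = √[f_tx² + (f_v + f_ty)²] = √[3.505² + (1.25 + 3.68)²] = 6.049 kip/in.
Capacity per unit length: φr_n = 0.75 × 0.6 × 70 × (0.707 × 0.25) = 5.568 kip/in.
6.049 > 5.568 → NOT adequate.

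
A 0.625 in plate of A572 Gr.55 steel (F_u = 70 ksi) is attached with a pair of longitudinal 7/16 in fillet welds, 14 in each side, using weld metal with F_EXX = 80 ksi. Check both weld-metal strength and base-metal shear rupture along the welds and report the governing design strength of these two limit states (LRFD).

t_e = 0.707 × 0.4375 = 0.3093 in; L = 28 in.
Weld metal: φR_n = 0.75 × 0.6 × 80 × 0.3093 × 28 = 311.8 kips.
Base metal (shear rupture): φR_n = 0.75 × 0.6 × 70 × 0.625 × 28 = 551.2 kips.
Governing: weld metal.

φR_n ≈ 312 kips (weld metal governs)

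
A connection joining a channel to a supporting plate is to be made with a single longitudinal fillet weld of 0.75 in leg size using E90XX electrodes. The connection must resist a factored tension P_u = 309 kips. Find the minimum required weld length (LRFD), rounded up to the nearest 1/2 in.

L = 14.5 in

E90XX → F_EXX = 90 ksi.
Throat t_e = 0.707 × 0.75 = 0.5302 in.
φr_n = 0.75 × 0.6 × 90 × 0.5302 = 21.48 kips/in.
L_req = P_u / φr_n = 309 / 21.48 = 14.39 in total.
Round up → use L = 14.5 in.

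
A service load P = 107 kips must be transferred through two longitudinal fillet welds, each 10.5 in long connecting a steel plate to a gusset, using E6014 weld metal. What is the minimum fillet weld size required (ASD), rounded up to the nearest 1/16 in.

E60XX → F_EXX = 60 ksi.
Total weld length L = 21 in.
Required throat t_e = P × Ω / (0.6 F_EXX × L) = 107 × 2.0 / (0.6 × 60 × 21) = 0.2831 in.
Required leg w = t_e / 0.707 = 0.4004 in → use 7/16 in.

w = 7/16 in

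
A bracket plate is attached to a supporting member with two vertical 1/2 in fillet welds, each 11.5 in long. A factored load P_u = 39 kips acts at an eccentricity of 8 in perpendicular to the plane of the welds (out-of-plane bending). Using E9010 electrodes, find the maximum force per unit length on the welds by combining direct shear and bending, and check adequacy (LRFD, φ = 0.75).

E90XX → F_EXX = 90 ksi.
L_w = 2 × 11.5 = 23 in; section modulus (unit throat) S = 2 × L²/6 = 44.08 in².
Direct shear f_v = P/L_w = 39/23 = 1.696 kip/in.
Moment M = P × e = 39 × 8 = 312 kip·in; bending f_b = M/S = 7.078 kip/in.
f_max = √(f_v² + f_b²) = √(1.696² + 7.078²) = 7.278 kip/in.
φr_n = 0.75 × 0.6 × 90 × (0.707 × 0.5) = 14.32 kip/in → adequate.

f_max ≈ 7.28 kip/in; adequate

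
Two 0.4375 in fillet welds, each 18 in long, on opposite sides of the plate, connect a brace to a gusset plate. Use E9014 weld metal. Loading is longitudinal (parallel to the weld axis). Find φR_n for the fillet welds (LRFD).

φR_n ≈ 451 kips

E90XX → F_EXX = 90 ksi.
Effective throat t_e = 0.707 × 0.4375 = 0.3093 in.
Total length L = 36 in; A_we = 0.3093 × 36 = 11.14 in².
F_nw = 0.6 F_EXX = 0.6 × 90 = 54 ksi.
φR_n = 0.75 × 54 × 11.14 = 451 kips.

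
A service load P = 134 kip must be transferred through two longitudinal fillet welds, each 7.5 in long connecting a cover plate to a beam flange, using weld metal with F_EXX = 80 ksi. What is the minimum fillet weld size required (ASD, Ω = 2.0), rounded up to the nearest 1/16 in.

Total weld length L = 15 in.
Required throat t_e = P × Ω / (0.6 F_EXX × L) = 134 × 2.0 / (0.6 × 80 × 15) = 0.3722 in.
Required leg w = t_e / 0.707 = 0.5265 in → use 9/16 in.

w = 9/16 in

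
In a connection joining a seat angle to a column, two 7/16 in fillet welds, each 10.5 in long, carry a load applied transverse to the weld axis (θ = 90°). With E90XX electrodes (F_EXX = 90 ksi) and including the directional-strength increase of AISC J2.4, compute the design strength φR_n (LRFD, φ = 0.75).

φR_n ≈ 395 kips

t_e = 0.707 × 0.4375 = 0.3093 in; A_we = 0.3093 × 21 = 6.496 in².
Directional factor: 1.0 + 0.5 sin^1.5(90°) = 1.5.
F_nw = 0.6 × 90 × 1.5 = 81 ksi.
φR_n = 0.75 × 81 × 6.496 = 394.6 kips.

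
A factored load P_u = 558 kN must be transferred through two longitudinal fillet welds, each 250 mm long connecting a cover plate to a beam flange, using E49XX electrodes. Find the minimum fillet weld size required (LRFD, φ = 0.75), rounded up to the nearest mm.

E49XX → F_EXX = 490 MPa.
Total weld length L = 500 mm.
Required throat t_e = P_u / (φ × 0.6 F_EXX × L) = 558 / (0.75 × 0.6 × 490 × 500 × 10⁻³) = 5.061 mm.
Required leg w = t_e / 0.707 = 7.159 mm → use 8 mm.

w = 8 mm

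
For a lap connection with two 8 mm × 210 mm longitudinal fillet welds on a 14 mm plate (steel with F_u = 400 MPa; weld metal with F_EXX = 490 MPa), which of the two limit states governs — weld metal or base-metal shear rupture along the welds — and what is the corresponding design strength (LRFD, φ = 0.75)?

φR_n ≈ 524 kN (weld metal governs)

t_e = 0.707 × 8 = 5.656 mm; L = 420 mm.
Weld metal: φR_n = 0.75 × 0.6 × 490 × 5.656 × 420 × 10⁻³ = 523.8 kN.
Base metal (shear rupture): φR_n = 0.75 × 0.6 × 400 × 14 × 420 × 10⁻³ = 1058 kN.
Governing: weld metal.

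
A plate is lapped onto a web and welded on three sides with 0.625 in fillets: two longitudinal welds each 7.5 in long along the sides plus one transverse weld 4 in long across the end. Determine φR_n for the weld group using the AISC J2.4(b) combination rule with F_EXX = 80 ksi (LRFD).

t_e = 0.707 × 0.625 = 0.4419 in.
R_nwl = 0.6 × 80 × 0.4419 × 15 = 318.1 kip (longitudinal, 2 welds).
R_nwt = 0.6 × 80 × 0.4419 × 4 = 84.84 kip (transverse, base value).
(i) R_nwl + R_nwt = 403 kip; (ii) 0.85 R_nwl + 1.5 R_nwt = 397.7 kip.
R_n = max = 403 kip [governs: (i)]; φR_n = 302.2 kip.

φR_n ≈ 302 kip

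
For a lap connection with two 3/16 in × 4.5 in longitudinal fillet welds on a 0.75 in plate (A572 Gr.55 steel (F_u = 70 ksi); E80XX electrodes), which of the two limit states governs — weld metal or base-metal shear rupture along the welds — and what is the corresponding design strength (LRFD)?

φR_n ≈ 43 kips (weld metal governs)

E80XX → F_EXX = 80 ksi.
t_e = 0.707 × 0.1875 = 0.1326 in; L = 9 in.
Weld metal: φR_n = 0.75 × 0.6 × 80 × 0.1326 × 9 = 42.95 kips.
Base metal (shear rupture): φR_n = 0.75 × 0.6 × 70 × 0.75 × 9 = 212.6 kips.
Governing: weld metal.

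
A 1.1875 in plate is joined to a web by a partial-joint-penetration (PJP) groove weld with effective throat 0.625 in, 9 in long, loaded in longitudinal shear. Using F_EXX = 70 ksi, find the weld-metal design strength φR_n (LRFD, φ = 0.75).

Effective throat (given) t_e = 0.625 in.
A_we = 0.625 × 9 = 5.625 in².
F_nw = 0.6 F_EXX = 42 ksi.
φR_n = 0.75 × 42 × 5.625 = 177.2 kip.

φR_n ≈ 177 kip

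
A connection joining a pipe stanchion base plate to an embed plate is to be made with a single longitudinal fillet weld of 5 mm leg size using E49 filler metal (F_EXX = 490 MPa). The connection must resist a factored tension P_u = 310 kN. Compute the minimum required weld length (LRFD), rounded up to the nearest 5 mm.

L = 400 mm

Throat t_e = 0.707 × 5 = 3.535 mm.
φr_n = 0.75 × 0.6 × 490 × 3.535 × 10⁻³ = 0.7795 kN/mm.
L_req = P_u / φr_n = 310 / 0.7795 = 397.7 mm total.
Round up → use L = 400 mm.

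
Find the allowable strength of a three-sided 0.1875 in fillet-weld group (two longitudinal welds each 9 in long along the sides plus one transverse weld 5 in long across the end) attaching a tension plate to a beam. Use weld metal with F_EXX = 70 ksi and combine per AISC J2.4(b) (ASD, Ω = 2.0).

t_e = 0.707 × 0.1875 = 0.1326 in.
R_nwl = 0.6 × 70 × 0.1326 × 18 = 100.2 kips (longitudinal, 2 welds).
R_nwt = 0.6 × 70 × 0.1326 × 5 = 27.84 kips (transverse, base value).
(i) R_nwl + R_nwt = 128.1 kips; (ii) 0.85 R_nwl + 1.5 R_nwt = 126.9 kips.
R_n = max = 128.1 kips [governs: (i)]; R_n/Ω = 64.03 kips.

R_n/Ω ≈ 64 kips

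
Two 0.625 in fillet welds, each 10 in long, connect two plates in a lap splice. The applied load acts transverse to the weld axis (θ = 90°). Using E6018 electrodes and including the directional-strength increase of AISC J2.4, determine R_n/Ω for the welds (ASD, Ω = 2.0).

E60XX → F_EXX = 60 ksi.
t_e = 0.707 × 0.625 = 0.4419 in; A_we = 0.4419 × 20 = 8.837 in².
Directional factor: 1.0 + 0.5 sin^1.5(90°) = 1.5.
F_nw = 0.6 × 60 × 1.5 = 54 ksi.
R_n/Ω = (54 × 8.837) / 2.0 = 238.6 kips.

R_n/Ω ≈ 239 kips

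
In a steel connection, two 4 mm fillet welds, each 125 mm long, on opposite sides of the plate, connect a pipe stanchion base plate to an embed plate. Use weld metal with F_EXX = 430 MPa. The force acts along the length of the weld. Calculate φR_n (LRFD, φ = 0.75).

Effective throat t_e = 0.707 × 4 = 2.828 mm.
Total length L = 250 mm; A_we = 2.828 × 250 = 707 mm².
F_nw = 0.6 F_EXX = 0.6 × 430 = 258 MPa.
φR_n = 0.75 × 258 × 707 × 10⁻³ = 136.8 kN.

φR_n ≈ 137 kN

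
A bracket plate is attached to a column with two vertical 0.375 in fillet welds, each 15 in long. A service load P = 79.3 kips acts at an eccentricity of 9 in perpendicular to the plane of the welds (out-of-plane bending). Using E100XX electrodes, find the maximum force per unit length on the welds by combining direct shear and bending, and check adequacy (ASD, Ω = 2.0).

E100XX → F_EXX = 100 ksi.
L_w = 2 × 15 = 30 in; section modulus (unit throat) S = 2 × L²/6 = 75 in².
Direct shear f_v = P/L_w = 79.3/30 = 2.643 kip/in.
Moment M = P × e = 79.3 × 9 = 713.7 kip·in; bending f_b = M/S = 9.516 kip/in.
f_max = √(f_v² + f_b²) = √(2.643² + 9.516²) = 9.876 kip/in.
r_n/Ω = (1/2.0) × 0.6 × 100 × (0.707 × 0.375) = 7.954 kip/in → NOT adequate.

f_max ≈ 9.88 kip/in; NOT adequate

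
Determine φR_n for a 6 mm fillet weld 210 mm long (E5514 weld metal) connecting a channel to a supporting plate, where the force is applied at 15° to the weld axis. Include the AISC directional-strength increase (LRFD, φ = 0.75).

φR_n ≈ 235 kN

E55XX → F_EXX = 550 MPa.
t_e = 0.707 × 6 = 4.242 mm; A_we = 4.242 × 210 = 890.8 mm².
Directional factor: 1.0 + 0.5 sin^1.5(15°) = 1.066.
F_nw = 0.6 × 550 × 1.066 = 351.7 MPa.
φR_n = 0.75 × 351.7 × 890.8 × 10⁻³ = 235 kN.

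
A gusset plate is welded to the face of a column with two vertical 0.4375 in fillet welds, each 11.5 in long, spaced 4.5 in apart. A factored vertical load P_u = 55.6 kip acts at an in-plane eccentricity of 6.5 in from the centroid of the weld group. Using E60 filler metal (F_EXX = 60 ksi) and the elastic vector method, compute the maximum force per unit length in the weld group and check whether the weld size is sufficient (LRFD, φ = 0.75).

f_max ≈ 7.27 kip/in; adequate

Total weld length L_w = 23 in. Treat welds as unit-width lines.
Polar moment about centroid: J = 2[d³/12 + d(b/2)²] = 2[11.5³/12 + 11.5×2.25²] = 369.9 in³.
Direct shear f_v = P/L_w = 55.6 / 23 = 2.417 kip/in (vertical).
Torsion M = P·e = 55.6 × 6.5 = 361.4 kip·in.
Critical point at (x, y) = (2.25, 5.75) from centroid. f_tx = M·y/J = 5.618 kip/in; f_ty = M·x/J = 2.198 kip/in.
Resultant f_max = √[f_tx² + (f_v + f_ty)²] = √[5.618² + (2.417 + 2.198)²] = 7.271 kip/in.
Capacity per unit length: φr_n = 0.75 × 0.6 × 60 × (0.707 × 0.4375) = 8.351 kip/in.
7.271 ≤ 8.351 → adequate.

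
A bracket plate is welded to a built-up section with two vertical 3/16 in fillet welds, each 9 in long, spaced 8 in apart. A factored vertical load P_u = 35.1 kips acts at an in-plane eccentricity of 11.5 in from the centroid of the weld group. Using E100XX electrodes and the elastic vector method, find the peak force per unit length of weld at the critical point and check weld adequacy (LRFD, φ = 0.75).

E100XX → F_EXX = 100 ksi.
Total weld length L_w = 18 in. Treat welds as unit-width lines.
Polar moment about centroid: J = 2[d³/12 + d(b/2)²] = 2[9³/12 + 9×4²] = 409.5 in³.
Direct shear f_v = P/L_w = 35.1 / 18 = 1.95 kip/in (vertical).
Torsion M = P·e = 35.1 × 11.5 = 403.65 kip·in.
Critical point at (x, y) = (4, 4.5) from centroid. f_tx = M·y/J = 4.436 kip/in; f_ty = M·x/J = 3.943 kip/in.
Resultant f_max = √[f_tx² + (f_v + f_ty)²] = √[4.436² + (1.95 + 3.943)²] = 7.376 kip/in.
Capacity per unit length: φr_n = 0.75 × 0.6 × 100 × (0.707 × 0.1875) = 5.965 kip/in.
7.376 > 5.965 → NOT adequate.

f_max ≈ 7.38 kip/in; NOT adequate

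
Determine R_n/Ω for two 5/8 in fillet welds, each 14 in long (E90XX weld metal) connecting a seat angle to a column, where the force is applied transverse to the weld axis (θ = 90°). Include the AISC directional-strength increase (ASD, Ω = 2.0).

R_n/Ω ≈ 501 kip

E90XX → F_EXX = 90 ksi.
t_e = 0.707 × 0.625 = 0.4419 in; A_we = 0.4419 × 28 = 12.37 in².
Directional factor: 1.0 + 0.5 sin^1.5(90°) = 1.5.
F_nw = 0.6 × 90 × 1.5 = 81 ksi.
R_n/Ω = (81 × 12.37) / 2.0 = 501.1 kip.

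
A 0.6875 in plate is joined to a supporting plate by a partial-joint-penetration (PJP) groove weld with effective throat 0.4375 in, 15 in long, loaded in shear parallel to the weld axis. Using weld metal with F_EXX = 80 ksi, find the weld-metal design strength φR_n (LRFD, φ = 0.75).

φR_n ≈ 236 kip

Effective throat (given) t_e = 0.4375 in.
A_we = 0.4375 × 15 = 6.562 in².
F_nw = 0.6 F_EXX = 48 ksi.
φR_n = 0.75 × 48 × 6.562 = 236.2 kip.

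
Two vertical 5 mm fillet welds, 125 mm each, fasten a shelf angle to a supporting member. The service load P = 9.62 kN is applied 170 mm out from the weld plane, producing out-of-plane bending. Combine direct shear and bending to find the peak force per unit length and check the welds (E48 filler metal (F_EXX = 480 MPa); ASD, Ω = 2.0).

f_max ≈ 316 N/mm; adequate

L_w = 2 × 125 = 250 mm; section modulus (unit throat) S = 2 × L²/6 = 5208 mm².
Direct shear f_v = P/L_w = 9.62×10³/250 = 38.48 N/mm.
Moment M = P × e = 9.62×10³ × 170 = 1635400 N·mm; bending f_b = M/S = 314 N/mm.
f_max = √(f_v² + f_b²) = √(38.48² + 314²) = 316.3 N/mm.
r_n/Ω = (1/2.0) × 0.6 × 480 × (0.707 × 5) = 509 N/mm → adequate.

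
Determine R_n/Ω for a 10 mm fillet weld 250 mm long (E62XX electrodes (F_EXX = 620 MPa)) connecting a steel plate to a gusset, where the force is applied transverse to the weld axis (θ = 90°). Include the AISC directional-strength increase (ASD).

t_e = 0.707 × 10 = 7.07 mm; A_we = 7.07 × 250 = 1767 mm².
Directional factor: 1.0 + 0.5 sin^1.5(90°) = 1.5.
F_nw = 0.6 × 620 × 1.5 = 558 MPa.
R_n/Ω = (558 × 1767) / 2.0 × 10⁻³ = 493.1 kN.

R_n/Ω ≈ 493 kN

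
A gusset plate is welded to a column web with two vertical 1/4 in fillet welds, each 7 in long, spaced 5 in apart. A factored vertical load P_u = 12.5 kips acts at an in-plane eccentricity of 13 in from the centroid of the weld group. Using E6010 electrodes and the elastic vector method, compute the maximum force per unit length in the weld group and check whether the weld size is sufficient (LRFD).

E60XX → F_EXX = 60 ksi.
Total weld length L_w = 14 in. Treat welds as unit-width lines.
Polar moment about centroid: J = 2[d³/12 + d(b/2)²] = 2[7³/12 + 7×2.5²] = 144.7 in³.
Direct shear f_v = P/L_w = 12.5 / 14 = 0.8929 kip/in (vertical).
Torsion M = P·e = 12.5 × 13 = 162.5 kip·in.
Critical point at (x, y) = (2.5, 3.5) from centroid. f_tx = M·y/J = 3.931 kip/in; f_ty = M·x/J = 2.808 kip/in.
Resultant f_max = √[f_tx² + (f_v + f_ty)²] = √[3.931² + (0.8929 + 2.808)²] = 5.399 kip/in.
Capacity per unit length: φr_n = 0.75 × 0.6 × 60 × (0.707 × 0.25) = 4.772 kip/in.
5.399 > 4.772 → NOT adequate.

f_max ≈ 5.4 kip/in; NOT adequate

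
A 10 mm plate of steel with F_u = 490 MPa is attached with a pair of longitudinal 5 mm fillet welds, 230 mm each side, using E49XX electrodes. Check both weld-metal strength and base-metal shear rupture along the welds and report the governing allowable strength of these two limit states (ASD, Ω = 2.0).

R_n/Ω ≈ 239 kN (weld metal governs)

E49XX → F_EXX = 490 MPa.
t_e = 0.707 × 5 = 3.535 mm; L = 460 mm.
Weld metal: R_n/Ω = (1/2.0) × 0.6 × 490 × 3.535 × 460 × 10⁻³ = 239 kN.
Base metal (shear rupture): R_n/Ω = (1/2.0) × 0.6 × 490 × 10 × 460 × 10⁻³ = 676.2 kN.
Governing: weld metal.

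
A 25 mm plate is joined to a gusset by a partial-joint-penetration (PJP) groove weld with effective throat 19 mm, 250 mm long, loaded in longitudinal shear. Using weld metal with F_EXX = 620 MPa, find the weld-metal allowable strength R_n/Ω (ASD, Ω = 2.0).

Effective throat (given) t_e = 19 mm.
A_we = 19 × 250 = 4750 mm².
F_nw = 0.6 F_EXX = 372 MPa.
R_n/Ω = (372 × 4750) / 2.0 × 10⁻³ = 883.5 kN.

R_n/Ω ≈ 884 kN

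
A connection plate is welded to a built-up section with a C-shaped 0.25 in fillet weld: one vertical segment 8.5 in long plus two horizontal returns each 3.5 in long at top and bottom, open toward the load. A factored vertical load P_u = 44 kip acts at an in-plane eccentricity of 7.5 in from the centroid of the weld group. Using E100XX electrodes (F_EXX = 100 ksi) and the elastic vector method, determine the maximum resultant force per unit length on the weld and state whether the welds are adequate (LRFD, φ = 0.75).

f_max ≈ 10.3 kip/in; NOT adequate

Total weld length L_w = 15.5 in. Treat welds as unit-width lines.
Centroid: x̄ = 2×3.5×1.75 / 15.5 = 0.7903 in from the vertical weld.
Polar moment about centroid: J = I_x + I_y = [8.5³/12 + 2×3.5×4.25²] + [8.5×0.7903² + 2(3.5³/12 + 3.5×0.9597²)] = 196.5 in³.
Direct shear f_v = P/L_w = 44 / 15.5 = 2.839 kip/in (vertical).
Torsion M = P·e = 44 × 7.5 = 330 kip·in.
Critical point at (x, y) = (2.71, 4.25) from centroid. f_tx = M·y/J = 7.137 kip/in; f_ty = M·x/J = 4.55 kip/in.
Resultant f_max = √[f_tx² + (f_v + f_ty)²] = √[7.137² + (2.839 + 4.55)²] = 10.27 kip/in.
Capacity per unit length: φr_n = 0.75 × 0.6 × 100 × (0.707 × 0.25) = 7.954 kip/in.
10.27 > 7.954 → NOT adequate.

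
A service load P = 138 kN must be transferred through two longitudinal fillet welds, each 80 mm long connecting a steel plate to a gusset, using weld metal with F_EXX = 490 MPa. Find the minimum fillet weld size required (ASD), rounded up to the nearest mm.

w = 9 mm

Total weld length L = 160 mm.
Required throat t_e = P × Ω / (0.6 F_EXX × L) = 138 × 2.0 / (0.6 × 490 × 160 × 10⁻³) = 5.867 mm.
Required leg w = t_e / 0.707 = 8.299 mm → use 9 mm.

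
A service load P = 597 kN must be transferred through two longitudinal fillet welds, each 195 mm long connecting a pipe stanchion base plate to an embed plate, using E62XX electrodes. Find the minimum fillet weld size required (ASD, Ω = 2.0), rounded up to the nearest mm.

w = 12 mm

E62XX → F_EXX = 620 MPa.
Total weld length L = 390 mm.
Required throat t_e = P × Ω / (0.6 F_EXX × L) = 597 × 2.0 / (0.6 × 620 × 390 × 10⁻³) = 8.23 mm.
Required leg w = t_e / 0.707 = 11.64 mm → use 12 mm.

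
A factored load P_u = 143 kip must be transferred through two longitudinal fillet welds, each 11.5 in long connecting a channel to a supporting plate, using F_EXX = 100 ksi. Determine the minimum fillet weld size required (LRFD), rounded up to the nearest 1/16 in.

Total weld length L = 23 in.
Required throat t_e = P_u / (φ × 0.6 F_EXX × L) = 143 / (0.75 × 0.6 × 100 × 23) = 0.1382 in.
Required leg w = t_e / 0.707 = 0.1954 in → use 1/4 in.

w = 1/4 in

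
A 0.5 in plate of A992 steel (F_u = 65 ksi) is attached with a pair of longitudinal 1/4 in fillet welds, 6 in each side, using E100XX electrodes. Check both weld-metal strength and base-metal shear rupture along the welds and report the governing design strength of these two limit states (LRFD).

E100XX → F_EXX = 100 ksi.
t_e = 0.707 × 0.25 = 0.1767 in; L = 12 in.
Weld metal: φR_n = 0.75 × 0.6 × 100 × 0.1767 × 12 = 95.44 kip.
Base metal (shear rupture): φR_n = 0.75 × 0.6 × 65 × 0.5 × 12 = 175.5 kip.
Governing: weld metal.

φR_n ≈ 95.4 kip (weld metal governs)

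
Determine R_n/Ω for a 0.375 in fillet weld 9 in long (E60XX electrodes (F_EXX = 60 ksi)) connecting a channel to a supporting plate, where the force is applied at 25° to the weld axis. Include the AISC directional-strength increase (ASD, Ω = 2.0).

R_n/Ω ≈ 48.9 kip

t_e = 0.707 × 0.375 = 0.2651 in; A_we = 0.2651 × 9 = 2.386 in².
Directional factor: 1.0 + 0.5 sin^1.5(25°) = 1.137.
F_nw = 0.6 × 60 × 1.137 = 40.95 ksi.
R_n/Ω = (40.95 × 2.386) / 2.0 = 48.85 kip.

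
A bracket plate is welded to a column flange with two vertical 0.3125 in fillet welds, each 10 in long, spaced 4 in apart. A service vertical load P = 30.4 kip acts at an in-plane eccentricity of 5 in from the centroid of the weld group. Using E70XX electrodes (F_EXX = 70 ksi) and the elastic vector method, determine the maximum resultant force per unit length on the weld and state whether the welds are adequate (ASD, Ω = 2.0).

Total weld length L_w = 20 in. Treat welds as unit-width lines.
Polar moment about centroid: J = 2[d³/12 + d(b/2)²] = 2[10³/12 + 10×2²] = 246.7 in³.
Direct shear f_v = P/L_w = 30.4 / 20 = 1.52 kip/in (vertical).
Torsion M = P·e = 30.4 × 5 = 152 kip·in.
Critical point at (x, y) = (2, 5) from centroid. f_tx = M·y/J = 3.081 kip/in; f_ty = M·x/J = 1.232 kip/in.
Resultant f_max = √[f_tx² + (f_v + f_ty)²] = √[3.081² + (1.52 + 1.232)²] = 4.131 kip/in.
Capacity per unit length: r_n/Ω = (1/2.0) × 0.6 × 70 × (0.707 × 0.3125) = 4.64 kip/in.
4.131 ≤ 4.64 → adequate.

f_max ≈ 4.13 kip/in; adequate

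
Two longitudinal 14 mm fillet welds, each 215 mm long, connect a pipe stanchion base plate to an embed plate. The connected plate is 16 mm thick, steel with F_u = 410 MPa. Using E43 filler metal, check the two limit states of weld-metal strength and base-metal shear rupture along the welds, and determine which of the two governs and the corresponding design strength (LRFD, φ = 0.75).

E43XX → F_EXX = 430 MPa.
t_e = 0.707 × 14 = 9.898 mm; L = 430 mm.
Weld metal: φR_n = 0.75 × 0.6 × 430 × 9.898 × 430 × 10⁻³ = 823.6 kN.
Base metal (shear rupture): φR_n = 0.75 × 0.6 × 410 × 16 × 430 × 10⁻³ = 1269 kN.
Governing: weld metal.

φR_n ≈ 824 kN (weld metal governs)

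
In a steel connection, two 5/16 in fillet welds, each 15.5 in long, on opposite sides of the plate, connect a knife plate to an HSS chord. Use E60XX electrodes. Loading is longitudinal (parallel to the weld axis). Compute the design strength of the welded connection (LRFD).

φR_n ≈ 185 kips

E60XX → F_EXX = 60 ksi.
Effective throat t_e = 0.707 × 0.3125 = 0.2209 in.
Total length L = 31 in; A_we = 0.2209 × 31 = 6.849 in².
F_nw = 0.6 F_EXX = 0.6 × 60 = 36 ksi.
φR_n = 0.75 × 36 × 6.849 = 184.9 kips.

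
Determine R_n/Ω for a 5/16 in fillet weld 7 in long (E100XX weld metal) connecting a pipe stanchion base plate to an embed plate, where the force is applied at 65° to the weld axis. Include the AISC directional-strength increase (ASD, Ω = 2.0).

E100XX → F_EXX = 100 ksi.
t_e = 0.707 × 0.3125 = 0.2209 in; A_we = 0.2209 × 7 = 1.547 in².
Directional factor: 1.0 + 0.5 sin^1.5(65°) = 1.431.
F_nw = 0.6 × 100 × 1.431 = 85.88 ksi.
R_n/Ω = (85.88 × 1.547) / 2.0 = 66.41 kip.

R_n/Ω ≈ 66.4 kip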